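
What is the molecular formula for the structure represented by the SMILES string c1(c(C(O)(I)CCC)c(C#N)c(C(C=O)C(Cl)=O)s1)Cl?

Heavy atoms from the SMILES: 12 C, 2 Cl, 1 I, 1 N, 3 O, 1 S.
Implicit hydrogens by atom environment:
  4 × C (aromatic): no H
  3 × C: no H
  2 × C: 2 H each → 4
  2 × C: 1 H each → 2
  2 × Cl: no H
  2 × O: no H
  1 × C: 3 H
  1 × I: no H
  1 × N: no H
  1 × O: 1 H
  1 × S (aromatic): no H
  Total hydrogens = 10.
Molecular formula: C12H10Cl2INO3S

C12H10Cl2INO3S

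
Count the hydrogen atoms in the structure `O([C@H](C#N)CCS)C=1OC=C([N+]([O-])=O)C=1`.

8

Hydrogens are implicit in SMILES; fill each atom to its normal valence:
  2 × C: 2 H each → 4
  2 × C (aromatic): 1 H each → 2
  2 × C (aromatic): no H
  2 × O: no H
  1 × C: 1 H
  1 × C: no H
  1 × N (charge +1): no H
  1 × N: no H
  1 × O (aromatic): no H
  1 × O (charge -1): no H
  1 × S: 1 H
  Total hydrogens = 8.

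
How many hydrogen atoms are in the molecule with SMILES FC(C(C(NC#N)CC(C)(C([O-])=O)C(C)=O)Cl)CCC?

Hydrogens are implicit in SMILES; fill each atom to its normal valence:
  4 × C: no H
  3 × C: 3 H each → 9
  3 × C: 2 H each → 6
  3 × C: 1 H each → 3
  2 × O: no H
  1 × Cl: no H
  1 × F: no H
  1 × N: 1 H
  1 × N: no H
  1 × O (charge -1): no H
  Total hydrogens = 19.

19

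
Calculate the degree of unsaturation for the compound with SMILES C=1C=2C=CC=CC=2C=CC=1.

Molecular formula from the SMILES: C10H8.
DoU = (2C + 2 + N − H − X)/2 = (2·10 + 2 + 0 − 8 − 0)/2 = 14/2 = 7.
(Structurally: 2 ring(s) + 5 π bond(s) = 7.)

7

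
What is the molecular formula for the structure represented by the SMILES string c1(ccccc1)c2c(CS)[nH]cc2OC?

C12H13NOS

Heavy atoms from the SMILES: 12 C, 1 N, 1 O, 1 S.
Implicit hydrogens by atom environment:
  6 × C (aromatic): 1 H each → 6
  4 × C (aromatic): no H
  1 × C: 3 H
  1 × C: 2 H
  1 × N (aromatic): 1 H
  1 × O: no H
  1 × S: 1 H
  Total hydrogens = 13.
Molecular formula: C12H13NOS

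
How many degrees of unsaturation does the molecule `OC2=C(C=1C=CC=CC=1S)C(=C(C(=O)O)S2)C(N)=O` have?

9

Molecular formula from the SMILES: C12H9NO4S2.
DoU = (2C + 2 + N − H − X)/2 = (2·12 + 2 + 1 − 9 − 0)/2 = 18/2 = 9.
(Structurally: 2 ring(s) + 7 π bond(s) = 9.)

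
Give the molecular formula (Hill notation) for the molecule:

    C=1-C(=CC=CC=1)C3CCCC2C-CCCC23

C16H22

Heavy atoms from the SMILES: 16 C.
Implicit hydrogens by atom environment:
  7 × C: 2 H each → 14
  5 × C (aromatic): 1 H each → 5
  3 × C: 1 H each → 3
  1 × C (aromatic): no H
  Total hydrogens = 22.
Molecular formula: C16H22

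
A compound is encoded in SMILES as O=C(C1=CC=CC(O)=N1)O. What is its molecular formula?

Heavy atoms from the SMILES: 6 C, 1 N, 3 O.
Implicit hydrogens by atom environment:
  3 × C (aromatic): 1 H each → 3
  2 × C (aromatic): no H
  2 × O: 1 H each → 2
  1 × C: no H
  1 × N (aromatic): no H
  1 × O: no H
  Total hydrogens = 5.
Molecular formula: C6H5NO3

C6H5NO3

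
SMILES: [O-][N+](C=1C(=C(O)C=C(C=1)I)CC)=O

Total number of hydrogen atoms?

8

Hydrogens are implicit in SMILES; fill each atom to its normal valence:
  4 × C (aromatic): no H
  2 × C (aromatic): 1 H each → 2
  1 × C: 3 H
  1 × C: 2 H
  1 × I: no H
  1 × N (charge +1): no H
  1 × O: 1 H
  1 × O: no H
  1 × O (charge -1): no H
  Total hydrogens = 8.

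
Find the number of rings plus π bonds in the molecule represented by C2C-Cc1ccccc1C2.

Molecular formula from the SMILES: C10H12.
DoU = (2C + 2 + N − H − X)/2 = (2·10 + 2 + 0 − 12 − 0)/2 = 10/2 = 5.
(Structurally: 2 ring(s) + 3 π bond(s) = 5.)

5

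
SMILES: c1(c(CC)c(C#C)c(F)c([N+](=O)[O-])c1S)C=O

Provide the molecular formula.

Heavy atoms from the SMILES: 11 C, 1 F, 1 N, 3 O, 1 S.
Implicit hydrogens by atom environment:
  6 × C (aromatic): no H
  2 × C: 1 H each → 2
  2 × O: no H
  1 × C: 3 H
  1 × C: 2 H
  1 × C: no H
  1 × F: no H
  1 × N (charge +1): no H
  1 × O (charge -1): no H
  1 × S: 1 H
  Total hydrogens = 8.
Molecular formula: C11H8FNO3S

C11H8FNO3S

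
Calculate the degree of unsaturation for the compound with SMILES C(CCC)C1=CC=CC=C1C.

Molecular formula from the SMILES: C11H16.
DoU = (2C + 2 + N − H − X)/2 = (2·11 + 2 + 0 − 16 − 0)/2 = 8/2 = 4.
(Structurally: 1 ring(s) + 3 π bond(s) = 4.)

4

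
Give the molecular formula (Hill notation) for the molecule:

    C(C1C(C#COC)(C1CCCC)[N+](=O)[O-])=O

C11H15NO4

Heavy atoms from the SMILES: 11 C, 1 N, 4 O.
Implicit hydrogens by atom environment:
  3 × C: 2 H each → 6
  3 × C: 1 H each → 3
  3 × C: no H
  3 × O: no H
  2 × C: 3 H each → 6
  1 × N (charge +1): no H
  1 × O (charge -1): no H
  Total hydrogens = 15.
Molecular formula: C11H15NO4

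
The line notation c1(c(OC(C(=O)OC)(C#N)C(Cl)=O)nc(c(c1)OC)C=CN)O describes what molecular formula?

C13H12ClN3O6

Heavy atoms from the SMILES: 13 C, 1 Cl, 3 N, 6 O.
Implicit hydrogens by atom environment:
  5 × O: no H
  4 × C (aromatic): no H
  4 × C: no H
  2 × C: 3 H each → 6
  2 × C: 1 H each → 2
  1 × C (aromatic): 1 H
  1 × Cl: no H
  1 × N: 2 H
  1 × N (aromatic): no H
  1 × N: no H
  1 × O: 1 H
  Total hydrogens = 12.
Molecular formula: C13H12ClN3O6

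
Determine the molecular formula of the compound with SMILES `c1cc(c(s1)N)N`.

Heavy atoms from the SMILES: 4 C, 2 N, 1 S.
Implicit hydrogens by atom environment:
  2 × C (aromatic): 1 H each → 2
  2 × C (aromatic): no H
  2 × N: 2 H each → 4
  1 × S (aromatic): no H
  Total hydrogens = 6.
Molecular formula: C4H6N2S

C4H6N2S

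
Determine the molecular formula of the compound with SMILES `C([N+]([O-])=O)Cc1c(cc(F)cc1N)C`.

Heavy atoms from the SMILES: 9 C, 1 F, 2 N, 2 O.
Implicit hydrogens by atom environment:
  4 × C (aromatic): no H
  2 × C: 2 H each → 4
  2 × C (aromatic): 1 H each → 2
  1 × C: 3 H
  1 × F: no H
  1 × N: 2 H
  1 × N (charge +1): no H
  1 × O: no H
  1 × O (charge -1): no H
  Total hydrogens = 11.
Molecular formula: C9H11FN2O2

C9H11FN2O2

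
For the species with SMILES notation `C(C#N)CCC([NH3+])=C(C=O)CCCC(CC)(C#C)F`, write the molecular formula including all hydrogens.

Heavy atoms from the SMILES: 15 C, 1 F, 2 N, 1 O.
Implicit hydrogens by atom environment:
  7 × C: 2 H each → 14
  5 × C: no H
  2 × C: 1 H each → 2
  1 × C: 3 H
  1 × F: no H
  1 × N (charge +1): 3 H
  1 × N: no H
  1 × O: no H
  Total hydrogens = 22.
Net charge +1.
Molecular formula: C15H22FN2O+

C15H22FN2O+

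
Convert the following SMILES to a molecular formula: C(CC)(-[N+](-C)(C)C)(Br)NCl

Heavy atoms from the SMILES: 1 Br, 6 C, 1 Cl, 2 N.
Implicit hydrogens by atom environment:
  4 × C: 3 H each → 12
  1 × Br: no H
  1 × C: 2 H
  1 × C: no H
  1 × Cl: no H
  1 × N: 1 H
  1 × N (charge +1): no H
  Total hydrogens = 15.
Net charge +1.
Molecular formula: C6H15BrClN2+

C6H15BrClN2+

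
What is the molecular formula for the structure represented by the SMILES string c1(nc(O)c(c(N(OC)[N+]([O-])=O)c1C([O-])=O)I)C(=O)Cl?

Heavy atoms from the SMILES: 8 C, 1 Cl, 1 I, 3 N, 7 O.
Implicit hydrogens by atom environment:
  5 × C (aromatic): no H
  4 × O: no H
  2 × C: no H
  2 × O (charge -1): no H
  1 × C: 3 H
  1 × Cl: no H
  1 × I: no H
  1 × N (aromatic): no H
  1 × N: no H
  1 × N (charge +1): no H
  1 × O: 1 H
  Total hydrogens = 4.
Net charge -1.
Molecular formula: C8H4ClIN3O7-

C8H4ClIN3O7-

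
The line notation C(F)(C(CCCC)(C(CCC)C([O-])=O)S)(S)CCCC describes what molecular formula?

Heavy atoms from the SMILES: 15 C, 1 F, 2 O, 2 S.
Implicit hydrogens by atom environment:
  8 × C: 2 H each → 16
  3 × C: 3 H each → 9
  3 × C: no H
  2 × S: 1 H each → 2
  1 × C: 1 H
  1 × F: no H
  1 × O: no H
  1 × O (charge -1): no H
  Total hydrogens = 28.
Net charge -1.
Molecular formula: C15H28FO2S2-

C15H28FO2S2-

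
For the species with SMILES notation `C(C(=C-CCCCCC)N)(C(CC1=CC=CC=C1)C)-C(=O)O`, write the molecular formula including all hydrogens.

C19H29NO2

Heavy atoms from the SMILES: 19 C, 1 N, 2 O.
Implicit hydrogens by atom environment:
  6 × C: 2 H each → 12
  5 × C (aromatic): 1 H each → 5
  3 × C: 1 H each → 3
  2 × C: 3 H each → 6
  2 × C: no H
  1 × C (aromatic): no H
  1 × N: 2 H
  1 × O: 1 H
  1 × O: no H
  Total hydrogens = 29.
Molecular formula: C19H29NO2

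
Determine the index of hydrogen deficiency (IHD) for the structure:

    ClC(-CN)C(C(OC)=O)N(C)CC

Molecular formula from the SMILES: C8H17ClN2O2.
DoU = (2C + 2 + N − H − X)/2 = (2·8 + 2 + 2 − 17 − 1)/2 = 2/2 = 1.
(Structurally: 0 ring(s) + 1 π bond(s) = 1.)

1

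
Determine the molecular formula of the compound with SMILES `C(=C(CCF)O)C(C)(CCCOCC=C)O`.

Heavy atoms from the SMILES: 12 C, 1 F, 3 O.
Implicit hydrogens by atom environment:
  7 × C: 2 H each → 14
  2 × C: 1 H each → 2
  2 × C: no H
  2 × O: 1 H each → 2
  1 × C: 3 H
  1 × F: no H
  1 × O: no H
  Total hydrogens = 21.
Molecular formula: C12H21FO3

C12H21FO3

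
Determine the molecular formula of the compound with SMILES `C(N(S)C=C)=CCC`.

Heavy atoms from the SMILES: 6 C, 1 N, 1 S.
Implicit hydrogens by atom environment:
  3 × C: 1 H each → 3
  2 × C: 2 H each → 4
  1 × C: 3 H
  1 × N: no H
  1 × S: 1 H
  Total hydrogens = 11.
Molecular formula: C6H11NS

C6H11NS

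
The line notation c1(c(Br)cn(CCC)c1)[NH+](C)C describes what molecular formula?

Heavy atoms from the SMILES: 1 Br, 9 C, 2 N.
Implicit hydrogens by atom environment:
  3 × C: 3 H each → 9
  2 × C: 2 H each → 4
  2 × C (aromatic): 1 H each → 2
  2 × C (aromatic): no H
  1 × Br: no H
  1 × N (charge +1): 1 H
  1 × N (aromatic): no H
  Total hydrogens = 16.
Net charge +1.
Molecular formula: C9H16BrN2+

C9H16BrN2+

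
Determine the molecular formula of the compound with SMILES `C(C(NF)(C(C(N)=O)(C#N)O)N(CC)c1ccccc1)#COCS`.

Heavy atoms from the SMILES: 15 C, 1 F, 4 N, 3 O, 1 S.
Implicit hydrogens by atom environment:
  6 × C: no H
  5 × C (aromatic): 1 H each → 5
  2 × C: 2 H each → 4
  2 × N: no H
  2 × O: no H
  1 × C: 3 H
  1 × C (aromatic): no H
  1 × F: no H
  1 × N: 2 H
  1 × N: 1 H
  1 × O: 1 H
  1 × S: 1 H
  Total hydrogens = 17.
Molecular formula: C15H17FN4O3S

C15H17FN4O3S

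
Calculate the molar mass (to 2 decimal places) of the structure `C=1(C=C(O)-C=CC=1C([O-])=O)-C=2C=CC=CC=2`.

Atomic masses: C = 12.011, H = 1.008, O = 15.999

213.21

Molecular formula: C13H9O3-.
M = 13×12.011 + 9×1.008 + 3×15.999 = 213.21 g/mol.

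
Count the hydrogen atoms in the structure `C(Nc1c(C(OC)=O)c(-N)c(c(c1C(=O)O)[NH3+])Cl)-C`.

Hydrogens are implicit in SMILES; fill each atom to its normal valence:
  6 × C (aromatic): no H
  3 × O: no H
  2 × C: 3 H each → 6
  2 × C: no H
  1 × C: 2 H
  1 × Cl: no H
  1 × N (charge +1): 3 H
  1 × N: 2 H
  1 × N: 1 H
  1 × O: 1 H
  Total hydrogens = 15.

15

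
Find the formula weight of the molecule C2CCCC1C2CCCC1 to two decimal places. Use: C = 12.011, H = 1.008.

Molecular formula: C10H18.
M = 10×12.011 + 18×1.008 = 138.25 g/mol.

138.25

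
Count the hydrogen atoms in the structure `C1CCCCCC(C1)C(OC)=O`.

Hydrogens are implicit in SMILES; fill each atom to its normal valence:
  7 × C: 2 H each → 14
  2 × O: no H
  1 × C: 3 H
  1 × C: 1 H
  1 × C: no H
  Total hydrogens = 18.

18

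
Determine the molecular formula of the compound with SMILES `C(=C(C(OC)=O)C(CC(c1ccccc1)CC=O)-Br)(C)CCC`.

Heavy atoms from the SMILES: 1 Br, 19 C, 3 O.
Implicit hydrogens by atom environment:
  5 × C (aromatic): 1 H each → 5
  4 × C: 2 H each → 8
  3 × C: 3 H each → 9
  3 × C: 1 H each → 3
  3 × C: no H
  3 × O: no H
  1 × Br: no H
  1 × C (aromatic): no H
  Total hydrogens = 25.
Molecular formula: C19H25BrO3

C19H25BrO3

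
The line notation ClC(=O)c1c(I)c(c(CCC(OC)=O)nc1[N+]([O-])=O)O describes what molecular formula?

Heavy atoms from the SMILES: 10 C, 1 Cl, 1 I, 2 N, 6 O.
Implicit hydrogens by atom environment:
  5 × C (aromatic): no H
  4 × O: no H
  2 × C: 2 H each → 4
  2 × C: no H
  1 × C: 3 H
  1 × Cl: no H
  1 × I: no H
  1 × N (aromatic): no H
  1 × N (charge +1): no H
  1 × O: 1 H
  1 × O (charge -1): no H
  Total hydrogens = 8.
Molecular formula: C10H8ClIN2O6

C10H8ClIN2O6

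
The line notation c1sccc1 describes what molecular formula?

Heavy atoms from the SMILES: 4 C, 1 S.
Implicit hydrogens by atom environment:
  4 × C (aromatic): 1 H each → 4
  1 × S (aromatic): no H
  Total hydrogens = 4.
Molecular formula: C4H4S

C4H4S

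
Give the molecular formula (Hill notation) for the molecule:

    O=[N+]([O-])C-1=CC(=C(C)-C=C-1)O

Heavy atoms from the SMILES: 7 C, 1 N, 3 O.
Implicit hydrogens by atom environment:
  3 × C (aromatic): 1 H each → 3
  3 × C (aromatic): no H
  1 × C: 3 H
  1 × N (charge +1): no H
  1 × O: 1 H
  1 × O: no H
  1 × O (charge -1): no H
  Total hydrogens = 7.
Molecular formula: C7H7NO3

C7H7NO3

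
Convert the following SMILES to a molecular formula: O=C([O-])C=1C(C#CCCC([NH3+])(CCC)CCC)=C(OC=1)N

Heavy atoms from the SMILES: 16 C, 2 N, 3 O.
Implicit hydrogens by atom environment:
  6 × C: 2 H each → 12
  4 × C: no H
  3 × C (aromatic): no H
  2 × C: 3 H each → 6
  1 × C (aromatic): 1 H
  1 × N (charge +1): 3 H
  1 × N: 2 H
  1 × O (aromatic): no H
  1 × O: no H
  1 × O (charge -1): no H
  Total hydrogens = 24.
Molecular formula: C16H24N2O3

C16H24N2O3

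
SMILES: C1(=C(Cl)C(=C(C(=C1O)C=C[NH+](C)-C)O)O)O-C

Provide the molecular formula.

Heavy atoms from the SMILES: 11 C, 1 Cl, 1 N, 4 O.
Implicit hydrogens by atom environment:
  6 × C (aromatic): no H
  3 × C: 3 H each → 9
  3 × O: 1 H each → 3
  2 × C: 1 H each → 2
  1 × Cl: no H
  1 × N (charge +1): 1 H
  1 × O: no H
  Total hydrogens = 15.
Net charge +1.
Molecular formula: C11H15ClNO4+

C11H15ClNO4+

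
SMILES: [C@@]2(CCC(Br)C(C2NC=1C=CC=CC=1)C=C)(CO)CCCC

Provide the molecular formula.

Heavy atoms from the SMILES: 1 Br, 19 C, 1 N, 1 O.
Implicit hydrogens by atom environment:
  7 × C: 2 H each → 14
  5 × C (aromatic): 1 H each → 5
  4 × C: 1 H each → 4
  1 × Br: no H
  1 × C: 3 H
  1 × C: no H
  1 × C (aromatic): no H
  1 × N: 1 H
  1 × O: 1 H
  Total hydrogens = 28.
Molecular formula: C19H28BrNO

C19H28BrNO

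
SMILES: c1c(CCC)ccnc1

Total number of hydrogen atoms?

11

Hydrogens are implicit in SMILES; fill each atom to its normal valence:
  4 × C (aromatic): 1 H each → 4
  2 × C: 2 H each → 4
  1 × C: 3 H
  1 × C (aromatic): no H
  1 × N (aromatic): no H
  Total hydrogens = 11.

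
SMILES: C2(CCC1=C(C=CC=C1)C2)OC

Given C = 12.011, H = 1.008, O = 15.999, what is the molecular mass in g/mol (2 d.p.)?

162.23

Molecular formula: C11H14O.
M = 11×12.011 + 14×1.008 + 1×15.999 = 162.23 g/mol.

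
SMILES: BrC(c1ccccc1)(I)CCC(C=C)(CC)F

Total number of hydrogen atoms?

17

Hydrogens are implicit in SMILES; fill each atom to its normal valence:
  5 × C (aromatic): 1 H each → 5
  4 × C: 2 H each → 8
  2 × C: no H
  1 × Br: no H
  1 × C: 3 H
  1 × C: 1 H
  1 × C (aromatic): no H
  1 × F: no H
  1 × I: no H
  Total hydrogens = 17.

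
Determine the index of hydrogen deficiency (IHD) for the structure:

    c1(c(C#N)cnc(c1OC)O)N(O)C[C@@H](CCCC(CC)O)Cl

Molecular formula from the SMILES: C15H22ClN3O4.
DoU = (2C + 2 + N − H − X)/2 = (2·15 + 2 + 3 − 22 − 1)/2 = 12/2 = 6.
(Structurally: 1 ring(s) + 5 π bond(s) = 6.)

6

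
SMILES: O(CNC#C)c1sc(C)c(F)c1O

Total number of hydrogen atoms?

Hydrogens are implicit in SMILES; fill each atom to its normal valence:
  4 × C (aromatic): no H
  1 × C: 3 H
  1 × C: 2 H
  1 × C: 1 H
  1 × C: no H
  1 × F: no H
  1 × N: 1 H
  1 × O: 1 H
  1 × O: no H
  1 × S (aromatic): no H
  Total hydrogens = 8.

8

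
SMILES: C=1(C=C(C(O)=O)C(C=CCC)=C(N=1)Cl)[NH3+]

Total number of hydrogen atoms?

12

Hydrogens are implicit in SMILES; fill each atom to its normal valence:
  4 × C (aromatic): no H
  2 × C: 1 H each → 2
  1 × C: 3 H
  1 × C: 2 H
  1 × C (aromatic): 1 H
  1 × C: no H
  1 × Cl: no H
  1 × N (charge +1): 3 H
  1 × N (aromatic): no H
  1 × O: 1 H
  1 × O: no H
  Total hydrogens = 12.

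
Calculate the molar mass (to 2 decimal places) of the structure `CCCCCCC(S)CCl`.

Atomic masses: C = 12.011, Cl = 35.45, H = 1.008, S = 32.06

180.73

Molecular formula: C8H17ClS.
M = 8×12.011 + 1×35.45 + 17×1.008 + 1×32.06 = 180.73 g/mol.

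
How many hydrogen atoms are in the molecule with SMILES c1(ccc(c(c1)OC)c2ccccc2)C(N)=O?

13

Hydrogens are implicit in SMILES; fill each atom to its normal valence:
  8 × C (aromatic): 1 H each → 8
  4 × C (aromatic): no H
  2 × O: no H
  1 × C: 3 H
  1 × C: no H
  1 × N: 2 H
  Total hydrogens = 13.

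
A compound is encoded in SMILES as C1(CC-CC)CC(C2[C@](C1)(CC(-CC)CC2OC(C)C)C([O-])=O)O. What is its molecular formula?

Heavy atoms from the SMILES: 20 C, 4 O.
Implicit hydrogens by atom environment:
  8 × C: 2 H each → 16
  6 × C: 1 H each → 6
  4 × C: 3 H each → 12
  2 × C: no H
  2 × O: no H
  1 × O: 1 H
  1 × O (charge -1): no H
  Total hydrogens = 35.
Net charge -1.
Molecular formula: C20H35O4-

C20H35O4-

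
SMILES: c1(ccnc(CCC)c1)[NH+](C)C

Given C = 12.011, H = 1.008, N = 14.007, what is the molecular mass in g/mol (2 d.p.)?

Molecular formula: C10H17N2+.
M = 10×12.011 + 17×1.008 + 2×14.007 = 165.26 g/mol.

165.26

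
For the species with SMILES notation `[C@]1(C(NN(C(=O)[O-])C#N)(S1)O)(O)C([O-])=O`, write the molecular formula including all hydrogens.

Heavy atoms from the SMILES: 5 C, 3 N, 6 O, 1 S.
Implicit hydrogens by atom environment:
  5 × C: no H
  2 × N: no H
  2 × O: 1 H each → 2
  2 × O: no H
  2 × O (charge -1): no H
  1 × N: 1 H
  1 × S: no H
  Total hydrogens = 3.
Net charge -2.
Molecular formula: [C5H3N3O6S]2-

[C5H3N3O6S]2-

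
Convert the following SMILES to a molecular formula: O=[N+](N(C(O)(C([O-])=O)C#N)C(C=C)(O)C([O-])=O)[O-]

[C7H5N3O8]2-

Heavy atoms from the SMILES: 7 C, 3 N, 8 O.
Implicit hydrogens by atom environment:
  5 × C: no H
  3 × O: no H
  3 × O (charge -1): no H
  2 × N: no H
  2 × O: 1 H each → 2
  1 × C: 2 H
  1 × C: 1 H
  1 × N (charge +1): no H
  Total hydrogens = 5.
Net charge -2.
Molecular formula: [C7H5N3O8]2-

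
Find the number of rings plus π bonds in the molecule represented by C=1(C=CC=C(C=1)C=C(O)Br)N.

5

Molecular formula from the SMILES: C8H8BrNO.
DoU = (2C + 2 + N − H − X)/2 = (2·8 + 2 + 1 − 8 − 1)/2 = 10/2 = 5.
(Structurally: 1 ring(s) + 4 π bond(s) = 5.)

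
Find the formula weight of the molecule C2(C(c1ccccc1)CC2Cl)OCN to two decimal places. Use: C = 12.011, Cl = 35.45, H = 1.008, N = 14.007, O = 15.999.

Molecular formula: C11H14ClNO.
M = 11×12.011 + 1×35.45 + 14×1.008 + 1×14.007 + 1×15.999 = 211.69 g/mol.

211.69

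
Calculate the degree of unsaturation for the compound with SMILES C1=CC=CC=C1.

Molecular formula from the SMILES: C6H6.
DoU = (2C + 2 + N − H − X)/2 = (2·6 + 2 + 0 − 6 − 0)/2 = 8/2 = 4.
(Structurally: 1 ring(s) + 3 π bond(s) = 4.)

4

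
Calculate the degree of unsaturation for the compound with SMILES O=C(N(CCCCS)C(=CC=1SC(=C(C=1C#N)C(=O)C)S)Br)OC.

8

Molecular formula from the SMILES: C15H17BrN2O3S3.
DoU = (2C + 2 + N − H − X)/2 = (2·15 + 2 + 2 − 17 − 1)/2 = 16/2 = 8.
(Structurally: 1 ring(s) + 7 π bond(s) = 8.)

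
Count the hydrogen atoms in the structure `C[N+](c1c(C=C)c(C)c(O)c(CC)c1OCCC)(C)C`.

28

Hydrogens are implicit in SMILES; fill each atom to its normal valence:
  6 × C: 3 H each → 18
  6 × C (aromatic): no H
  4 × C: 2 H each → 8
  1 × C: 1 H
  1 × N (charge +1): no H
  1 × O: 1 H
  1 × O: no H
  Total hydrogens = 28.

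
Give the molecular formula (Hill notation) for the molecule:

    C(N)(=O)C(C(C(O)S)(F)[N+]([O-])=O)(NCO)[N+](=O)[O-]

Heavy atoms from the SMILES: 5 C, 1 F, 4 N, 7 O, 1 S.
Implicit hydrogens by atom environment:
  3 × C: no H
  3 × O: no H
  2 × N (charge +1): no H
  2 × O: 1 H each → 2
  2 × O (charge -1): no H
  1 × C: 2 H
  1 × C: 1 H
  1 × F: no H
  1 × N: 2 H
  1 × N: 1 H
  1 × S: 1 H
  Total hydrogens = 9.
Molecular formula: C5H9FN4O7S

C5H9FN4O7S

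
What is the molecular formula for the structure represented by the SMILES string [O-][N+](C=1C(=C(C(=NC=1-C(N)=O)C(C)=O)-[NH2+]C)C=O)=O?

C10H11N4O5+

Heavy atoms from the SMILES: 10 C, 4 N, 5 O.
Implicit hydrogens by atom environment:
  5 × C (aromatic): no H
  4 × O: no H
  2 × C: 3 H each → 6
  2 × C: no H
  1 × C: 1 H
  1 × N: 2 H
  1 × N (charge +1): 2 H
  1 × N (aromatic): no H
  1 × N (charge +1): no H
  1 × O (charge -1): no H
  Total hydrogens = 11.
Net charge +1.
Molecular formula: C10H11N4O5+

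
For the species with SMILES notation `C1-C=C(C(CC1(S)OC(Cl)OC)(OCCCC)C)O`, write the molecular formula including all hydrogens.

C13H23ClO4S

Heavy atoms from the SMILES: 13 C, 1 Cl, 4 O, 1 S.
Implicit hydrogens by atom environment:
  5 × C: 2 H each → 10
  3 × C: 3 H each → 9
  3 × C: no H
  3 × O: no H
  2 × C: 1 H each → 2
  1 × Cl: no H
  1 × O: 1 H
  1 × S: 1 H
  Total hydrogens = 23.
Molecular formula: C13H23ClO4S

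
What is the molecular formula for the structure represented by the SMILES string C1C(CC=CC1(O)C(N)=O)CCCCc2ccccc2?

C17H23NO2

Heavy atoms from the SMILES: 17 C, 1 N, 2 O.
Implicit hydrogens by atom environment:
  6 × C: 2 H each → 12
  5 × C (aromatic): 1 H each → 5
  3 × C: 1 H each → 3
  2 × C: no H
  1 × C (aromatic): no H
  1 × N: 2 H
  1 × O: 1 H
  1 × O: no H
  Total hydrogens = 23.
Molecular formula: C17H23NO2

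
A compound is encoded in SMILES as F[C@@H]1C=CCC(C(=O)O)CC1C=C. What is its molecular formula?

Heavy atoms from the SMILES: 10 C, 1 F, 2 O.
Implicit hydrogens by atom environment:
  6 × C: 1 H each → 6
  3 × C: 2 H each → 6
  1 × C: no H
  1 × F: no H
  1 × O: 1 H
  1 × O: no H
  Total hydrogens = 13.
Molecular formula: C10H13FO2

C10H13FO2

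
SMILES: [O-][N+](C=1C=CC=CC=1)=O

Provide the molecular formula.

C6H5NO2

Heavy atoms from the SMILES: 6 C, 1 N, 2 O.
Implicit hydrogens by atom environment:
  5 × C (aromatic): 1 H each → 5
  1 × C (aromatic): no H
  1 × N (charge +1): no H
  1 × O: no H
  1 × O (charge -1): no H
  Total hydrogens = 5.
Molecular formula: C6H5NO2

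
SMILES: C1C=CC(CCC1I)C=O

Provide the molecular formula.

C8H11IO

Heavy atoms from the SMILES: 8 C, 1 I, 1 O.
Implicit hydrogens by atom environment:
  5 × C: 1 H each → 5
  3 × C: 2 H each → 6
  1 × I: no H
  1 × O: no H
  Total hydrogens = 11.
Molecular formula: C8H11IO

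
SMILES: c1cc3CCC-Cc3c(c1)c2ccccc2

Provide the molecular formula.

C16H16

Heavy atoms from the SMILES: 16 C.
Implicit hydrogens by atom environment:
  8 × C (aromatic): 1 H each → 8
  4 × C: 2 H each → 8
  4 × C (aromatic): no H
  Total hydrogens = 16.
Molecular formula: C16H16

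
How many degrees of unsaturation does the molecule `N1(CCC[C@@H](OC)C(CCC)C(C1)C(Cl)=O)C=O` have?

3

Molecular formula from the SMILES: C13H22ClNO3.
DoU = (2C + 2 + N − H − X)/2 = (2·13 + 2 + 1 − 22 − 1)/2 = 6/2 = 3.
(Structurally: 1 ring(s) + 2 π bond(s) = 3.)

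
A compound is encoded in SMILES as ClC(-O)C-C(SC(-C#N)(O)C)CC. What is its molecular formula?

C8H14ClNO2S

Heavy atoms from the SMILES: 8 C, 1 Cl, 1 N, 2 O, 1 S.
Implicit hydrogens by atom environment:
  2 × C: 3 H each → 6
  2 × C: 2 H each → 4
  2 × C: 1 H each → 2
  2 × C: no H
  2 × O: 1 H each → 2
  1 × Cl: no H
  1 × N: no H
  1 × S: no H
  Total hydrogens = 14.
Molecular formula: C8H14ClNO2S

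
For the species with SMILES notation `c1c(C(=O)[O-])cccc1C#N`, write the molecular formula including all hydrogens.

C8H4NO2-

Heavy atoms from the SMILES: 8 C, 1 N, 2 O.
Implicit hydrogens by atom environment:
  4 × C (aromatic): 1 H each → 4
  2 × C (aromatic): no H
  2 × C: no H
  1 × N: no H
  1 × O: no H
  1 × O (charge -1): no H
  Total hydrogens = 4.
Net charge -1.
Molecular formula: C8H4NO2-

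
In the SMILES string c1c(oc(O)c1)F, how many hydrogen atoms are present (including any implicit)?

3

Hydrogens are implicit in SMILES; fill each atom to its normal valence:
  2 × C (aromatic): 1 H each → 2
  2 × C (aromatic): no H
  1 × F: no H
  1 × O: 1 H
  1 × O (aromatic): no H
  Total hydrogens = 3.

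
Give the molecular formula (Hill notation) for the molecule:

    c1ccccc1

C6H6

Heavy atoms from the SMILES: 6 C.
Implicit hydrogens by atom environment:
  6 × C (aromatic): 1 H each → 6
  Total hydrogens = 6.
Molecular formula: C6H6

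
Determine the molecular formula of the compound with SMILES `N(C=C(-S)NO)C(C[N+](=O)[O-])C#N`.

Heavy atoms from the SMILES: 5 C, 4 N, 3 O, 1 S.
Implicit hydrogens by atom environment:
  2 × C: 1 H each → 2
  2 × C: no H
  2 × N: 1 H each → 2
  1 × C: 2 H
  1 × N (charge +1): no H
  1 × N: no H
  1 × O: 1 H
  1 × O: no H
  1 × O (charge -1): no H
  1 × S: 1 H
  Total hydrogens = 8.
Molecular formula: C5H8N4O3S

C5H8N4O3S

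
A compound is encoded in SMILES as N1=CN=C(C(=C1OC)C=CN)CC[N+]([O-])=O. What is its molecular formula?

C9H12N4O3

Heavy atoms from the SMILES: 9 C, 4 N, 3 O.
Implicit hydrogens by atom environment:
  3 × C (aromatic): no H
  2 × C: 2 H each → 4
  2 × C: 1 H each → 2
  2 × N (aromatic): no H
  2 × O: no H
  1 × C: 3 H
  1 × C (aromatic): 1 H
  1 × N: 2 H
  1 × N (charge +1): no H
  1 × O (charge -1): no H
  Total hydrogens = 12.
Molecular formula: C9H12N4O3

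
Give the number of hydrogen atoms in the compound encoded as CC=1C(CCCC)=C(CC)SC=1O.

Hydrogens are implicit in SMILES; fill each atom to its normal valence:
  4 × C: 2 H each → 8
  4 × C (aromatic): no H
  3 × C: 3 H each → 9
  1 × O: 1 H
  1 × S (aromatic): no H
  Total hydrogens = 18.

18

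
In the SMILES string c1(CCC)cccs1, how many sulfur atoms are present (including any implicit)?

The symbol for sulfur appears 1 time in the SMILES.

1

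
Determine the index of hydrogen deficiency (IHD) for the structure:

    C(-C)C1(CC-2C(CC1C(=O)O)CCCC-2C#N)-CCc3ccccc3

Molecular formula from the SMILES: C22H29NO2.
DoU = (2C + 2 + N − H − X)/2 = (2·22 + 2 + 1 − 29 − 0)/2 = 18/2 = 9.
(Structurally: 3 ring(s) + 6 π bond(s) = 9.)

9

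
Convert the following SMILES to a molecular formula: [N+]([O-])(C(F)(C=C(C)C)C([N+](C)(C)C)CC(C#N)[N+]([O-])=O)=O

Heavy atoms from the SMILES: 12 C, 1 F, 4 N, 4 O.
Implicit hydrogens by atom environment:
  5 × C: 3 H each → 15
  3 × C: 1 H each → 3
  3 × C: no H
  3 × N (charge +1): no H
  2 × O: no H
  2 × O (charge -1): no H
  1 × C: 2 H
  1 × F: no H
  1 × N: no H
  Total hydrogens = 20.
Net charge +1.
Molecular formula: C12H20FN4O4+

C12H20FN4O4+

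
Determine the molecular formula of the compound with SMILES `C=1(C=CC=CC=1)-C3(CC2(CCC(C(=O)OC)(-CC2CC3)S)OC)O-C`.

Heavy atoms from the SMILES: 20 C, 4 O, 1 S.
Implicit hydrogens by atom environment:
  6 × C: 2 H each → 12
  5 × C (aromatic): 1 H each → 5
  4 × C: no H
  4 × O: no H
  3 × C: 3 H each → 9
  1 × C: 1 H
  1 × C (aromatic): no H
  1 × S: 1 H
  Total hydrogens = 28.
Molecular formula: C20H28O4S

C20H28O4S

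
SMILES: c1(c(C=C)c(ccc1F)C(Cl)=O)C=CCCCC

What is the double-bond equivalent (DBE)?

7

Molecular formula from the SMILES: C15H16ClFO.
DoU = (2C + 2 + N − H − X)/2 = (2·15 + 2 + 0 − 16 − 2)/2 = 14/2 = 7.
(Structurally: 1 ring(s) + 6 π bond(s) = 7.)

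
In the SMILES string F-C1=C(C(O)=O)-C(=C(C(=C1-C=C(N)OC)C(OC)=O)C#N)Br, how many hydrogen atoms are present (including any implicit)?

Hydrogens are implicit in SMILES; fill each atom to its normal valence:
  6 × C (aromatic): no H
  4 × C: no H
  4 × O: no H
  2 × C: 3 H each → 6
  1 × Br: no H
  1 × C: 1 H
  1 × F: no H
  1 × N: 2 H
  1 × N: no H
  1 × O: 1 H
  Total hydrogens = 10.

10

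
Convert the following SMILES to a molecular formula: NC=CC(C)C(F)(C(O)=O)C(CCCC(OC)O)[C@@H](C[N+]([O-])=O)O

C14H25FN2O7

Heavy atoms from the SMILES: 14 C, 1 F, 2 N, 7 O.
Implicit hydrogens by atom environment:
  6 × C: 1 H each → 6
  4 × C: 2 H each → 8
  3 × O: 1 H each → 3
  3 × O: no H
  2 × C: 3 H each → 6
  2 × C: no H
  1 × F: no H
  1 × N: 2 H
  1 × N (charge +1): no H
  1 × O (charge -1): no H
  Total hydrogens = 25.
Molecular formula: C14H25FN2O7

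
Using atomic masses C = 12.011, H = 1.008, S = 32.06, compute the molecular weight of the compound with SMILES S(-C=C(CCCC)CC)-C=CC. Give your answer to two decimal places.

184.34

Molecular formula: C11H20S.
M = 11×12.011 + 20×1.008 + 1×32.06 = 184.34 g/mol.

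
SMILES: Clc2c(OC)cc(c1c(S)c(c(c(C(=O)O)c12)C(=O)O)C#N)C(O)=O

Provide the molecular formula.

C15H8ClNO7S

Heavy atoms from the SMILES: 15 C, 1 Cl, 1 N, 7 O, 1 S.
Implicit hydrogens by atom environment:
  9 × C (aromatic): no H
  4 × C: no H
  4 × O: no H
  3 × O: 1 H each → 3
  1 × C: 3 H
  1 × C (aromatic): 1 H
  1 × Cl: no H
  1 × N: no H
  1 × S: 1 H
  Total hydrogens = 8.
Molecular formula: C15H8ClNO7S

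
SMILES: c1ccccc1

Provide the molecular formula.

C6H6

Heavy atoms from the SMILES: 6 C.
Implicit hydrogens by atom environment:
  6 × C (aromatic): 1 H each → 6
  Total hydrogens = 6.
Molecular formula: C6H6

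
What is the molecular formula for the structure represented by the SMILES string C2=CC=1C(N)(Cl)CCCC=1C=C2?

C10H12ClN

Heavy atoms from the SMILES: 10 C, 1 Cl, 1 N.
Implicit hydrogens by atom environment:
  4 × C (aromatic): 1 H each → 4
  3 × C: 2 H each → 6
  2 × C (aromatic): no H
  1 × C: no H
  1 × Cl: no H
  1 × N: 2 H
  Total hydrogens = 12.
Molecular formula: C10H12ClN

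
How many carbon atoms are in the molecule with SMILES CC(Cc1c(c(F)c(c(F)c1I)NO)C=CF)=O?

The symbol for carbon appears 11 times in the SMILES. Lowercase c denotes aromatic carbon and counts toward C.

11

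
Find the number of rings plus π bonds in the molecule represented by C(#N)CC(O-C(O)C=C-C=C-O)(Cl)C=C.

5

Molecular formula from the SMILES: C10H12ClNO3.
DoU = (2C + 2 + N − H − X)/2 = (2·10 + 2 + 1 − 12 − 1)/2 = 10/2 = 5.
(Structurally: 0 ring(s) + 5 π bond(s) = 5.)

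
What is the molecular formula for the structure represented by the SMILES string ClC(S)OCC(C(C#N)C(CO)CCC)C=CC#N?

Heavy atoms from the SMILES: 13 C, 1 Cl, 2 N, 2 O, 1 S.
Implicit hydrogens by atom environment:
  6 × C: 1 H each → 6
  4 × C: 2 H each → 8
  2 × C: no H
  2 × N: no H
  1 × C: 3 H
  1 × Cl: no H
  1 × O: 1 H
  1 × O: no H
  1 × S: 1 H
  Total hydrogens = 19.
Molecular formula: C13H19ClN2O2S

C13H19ClN2O2S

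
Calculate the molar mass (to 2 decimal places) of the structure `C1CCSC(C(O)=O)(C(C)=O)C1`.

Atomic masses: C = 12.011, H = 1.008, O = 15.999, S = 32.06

Molecular formula: C8H12O3S.
M = 8×12.011 + 12×1.008 + 3×15.999 + 1×32.06 = 188.24 g/mol.

188.24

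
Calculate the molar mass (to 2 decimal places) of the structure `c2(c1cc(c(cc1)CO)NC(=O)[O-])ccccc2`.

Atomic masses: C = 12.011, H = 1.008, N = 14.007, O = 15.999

242.25

Molecular formula: C14H12NO3-.
M = 14×12.011 + 12×1.008 + 1×14.007 + 3×15.999 = 242.25 g/mol.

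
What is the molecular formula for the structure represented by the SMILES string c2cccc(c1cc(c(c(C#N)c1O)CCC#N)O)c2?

C16H12N2O2

Heavy atoms from the SMILES: 16 C, 2 N, 2 O.
Implicit hydrogens by atom environment:
  6 × C (aromatic): 1 H each → 6
  6 × C (aromatic): no H
  2 × C: 2 H each → 4
  2 × C: no H
  2 × N: no H
  2 × O: 1 H each → 2
  Total hydrogens = 12.
Molecular formula: C16H12N2O2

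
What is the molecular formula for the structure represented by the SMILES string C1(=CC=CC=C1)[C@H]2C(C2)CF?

C10H11F

Heavy atoms from the SMILES: 10 C, 1 F.
Implicit hydrogens by atom environment:
  5 × C (aromatic): 1 H each → 5
  2 × C: 2 H each → 4
  2 × C: 1 H each → 2
  1 × C (aromatic): no H
  1 × F: no H
  Total hydrogens = 11.
Molecular formula: C10H11F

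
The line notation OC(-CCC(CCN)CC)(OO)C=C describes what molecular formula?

C10H21NO3

Heavy atoms from the SMILES: 10 C, 1 N, 3 O.
Implicit hydrogens by atom environment:
  6 × C: 2 H each → 12
  2 × C: 1 H each → 2
  2 × O: 1 H each → 2
  1 × C: 3 H
  1 × C: no H
  1 × N: 2 H
  1 × O: no H
  Total hydrogens = 21.
Molecular formula: C10H21NO3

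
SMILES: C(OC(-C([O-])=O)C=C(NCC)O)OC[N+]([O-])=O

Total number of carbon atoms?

The symbol for carbon appears 8 times in the SMILES.

8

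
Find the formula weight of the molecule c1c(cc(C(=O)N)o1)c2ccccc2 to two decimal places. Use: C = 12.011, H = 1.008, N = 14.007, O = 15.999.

187.20

Molecular formula: C11H9NO2.
M = 11×12.011 + 9×1.008 + 1×14.007 + 2×15.999 = 187.20 g/mol.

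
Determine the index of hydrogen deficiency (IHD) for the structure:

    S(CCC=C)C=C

Molecular formula from the SMILES: C6H10S.
DoU = (2C + 2 + N − H − X)/2 = (2·6 + 2 + 0 − 10 − 0)/2 = 4/2 = 2.
(Structurally: 0 ring(s) + 2 π bond(s) = 2.)

2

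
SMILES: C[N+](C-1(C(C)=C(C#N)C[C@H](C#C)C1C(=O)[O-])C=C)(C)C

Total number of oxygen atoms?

The symbol for oxygen appears 2 times in the SMILES.

2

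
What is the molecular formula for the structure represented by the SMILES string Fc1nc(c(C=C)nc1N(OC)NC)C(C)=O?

C10H13FN4O2

Heavy atoms from the SMILES: 10 C, 1 F, 4 N, 2 O.
Implicit hydrogens by atom environment:
  4 × C (aromatic): no H
  3 × C: 3 H each → 9
  2 × N (aromatic): no H
  2 × O: no H
  1 × C: 2 H
  1 × C: 1 H
  1 × C: no H
  1 × F: no H
  1 × N: 1 H
  1 × N: no H
  Total hydrogens = 13.
Molecular formula: C10H13FN4O2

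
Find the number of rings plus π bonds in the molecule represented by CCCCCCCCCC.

Molecular formula from the SMILES: C10H22.
DoU = (2C + 2 + N − H − X)/2 = (2·10 + 2 + 0 − 22 − 0)/2 = 0/2 = 0.
(Structurally: 0 ring(s) + 0 π bond(s) = 0.)

0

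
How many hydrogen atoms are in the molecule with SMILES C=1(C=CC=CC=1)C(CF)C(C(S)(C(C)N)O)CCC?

24

Hydrogens are implicit in SMILES; fill each atom to its normal valence:
  5 × C (aromatic): 1 H each → 5
  3 × C: 2 H each → 6
  3 × C: 1 H each → 3
  2 × C: 3 H each → 6
  1 × C: no H
  1 × C (aromatic): no H
  1 × F: no H
  1 × N: 2 H
  1 × O: 1 H
  1 × S: 1 H
  Total hydrogens = 24.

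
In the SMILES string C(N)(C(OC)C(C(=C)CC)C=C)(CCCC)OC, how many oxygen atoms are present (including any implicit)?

2

The symbol for oxygen appears 2 times in the SMILES.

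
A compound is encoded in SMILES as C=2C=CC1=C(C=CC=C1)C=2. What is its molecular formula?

Heavy atoms from the SMILES: 10 C.
Implicit hydrogens by atom environment:
  8 × C (aromatic): 1 H each → 8
  2 × C (aromatic): no H
  Total hydrogens = 8.
Molecular formula: C10H8

C10H8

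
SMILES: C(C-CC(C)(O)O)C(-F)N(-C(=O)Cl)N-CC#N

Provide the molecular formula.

C9H15ClFN3O3

Heavy atoms from the SMILES: 9 C, 1 Cl, 1 F, 3 N, 3 O.
Implicit hydrogens by atom environment:
  4 × C: 2 H each → 8
  3 × C: no H
  2 × N: no H
  2 × O: 1 H each → 2
  1 × C: 3 H
  1 × C: 1 H
  1 × Cl: no H
  1 × F: no H
  1 × N: 1 H
  1 × O: no H
  Total hydrogens = 15.
Molecular formula: C9H15ClFN3O3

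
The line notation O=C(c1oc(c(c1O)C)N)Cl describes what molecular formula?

Heavy atoms from the SMILES: 6 C, 1 Cl, 1 N, 3 O.
Implicit hydrogens by atom environment:
  4 × C (aromatic): no H
  1 × C: 3 H
  1 × C: no H
  1 × Cl: no H
  1 × N: 2 H
  1 × O: 1 H
  1 × O (aromatic): no H
  1 × O: no H
  Total hydrogens = 6.
Molecular formula: C6H6ClNO3

C6H6ClNO3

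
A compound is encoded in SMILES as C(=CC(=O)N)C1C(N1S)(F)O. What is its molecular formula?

C5H7FN2O2S

Heavy atoms from the SMILES: 5 C, 1 F, 2 N, 2 O, 1 S.
Implicit hydrogens by atom environment:
  3 × C: 1 H each → 3
  2 × C: no H
  1 × F: no H
  1 × N: 2 H
  1 × N: no H
  1 × O: 1 H
  1 × O: no H
  1 × S: 1 H
  Total hydrogens = 7.
Molecular formula: C5H7FN2O2S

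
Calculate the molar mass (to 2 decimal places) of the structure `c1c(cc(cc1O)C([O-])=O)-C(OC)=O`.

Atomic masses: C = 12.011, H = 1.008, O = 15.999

Molecular formula: C9H7O5-.
M = 9×12.011 + 7×1.008 + 5×15.999 = 195.15 g/mol.

195.15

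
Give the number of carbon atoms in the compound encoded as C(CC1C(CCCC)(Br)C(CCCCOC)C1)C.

16

The symbol for carbon appears 16 times in the SMILES.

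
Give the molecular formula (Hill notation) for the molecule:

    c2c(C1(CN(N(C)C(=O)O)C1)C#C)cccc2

C13H14N2O2

Heavy atoms from the SMILES: 13 C, 2 N, 2 O.
Implicit hydrogens by atom environment:
  5 × C (aromatic): 1 H each → 5
  3 × C: no H
  2 × C: 2 H each → 4
  2 × N: no H
  1 × C: 3 H
  1 × C: 1 H
  1 × C (aromatic): no H
  1 × O: 1 H
  1 × O: no H
  Total hydrogens = 14.
Molecular formula: C13H14N2O2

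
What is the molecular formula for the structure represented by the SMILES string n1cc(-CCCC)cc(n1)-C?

C9H14N2

Heavy atoms from the SMILES: 9 C, 2 N.
Implicit hydrogens by atom environment:
  3 × C: 2 H each → 6
  2 × C: 3 H each → 6
  2 × C (aromatic): 1 H each → 2
  2 × C (aromatic): no H
  2 × N (aromatic): no H
  Total hydrogens = 14.
Molecular formula: C9H14N2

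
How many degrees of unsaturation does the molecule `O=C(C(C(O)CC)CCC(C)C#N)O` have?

3

Molecular formula from the SMILES: C10H17NO3.
DoU = (2C + 2 + N − H − X)/2 = (2·10 + 2 + 1 − 17 − 0)/2 = 6/2 = 3.
(Structurally: 0 ring(s) + 3 π bond(s) = 3.)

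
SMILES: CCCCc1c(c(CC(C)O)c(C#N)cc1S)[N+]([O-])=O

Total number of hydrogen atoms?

Hydrogens are implicit in SMILES; fill each atom to its normal valence:
  5 × C (aromatic): no H
  4 × C: 2 H each → 8
  2 × C: 3 H each → 6
  1 × C (aromatic): 1 H
  1 × C: 1 H
  1 × C: no H
  1 × N (charge +1): no H
  1 × N: no H
  1 × O: 1 H
  1 × O: no H
  1 × O (charge -1): no H
  1 × S: 1 H
  Total hydrogens = 18.

18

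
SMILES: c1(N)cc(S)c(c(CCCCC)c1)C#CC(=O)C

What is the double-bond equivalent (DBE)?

7

Molecular formula from the SMILES: C15H19NOS.
DoU = (2C + 2 + N − H − X)/2 = (2·15 + 2 + 1 − 19 − 0)/2 = 14/2 = 7.
(Structurally: 1 ring(s) + 6 π bond(s) = 7.)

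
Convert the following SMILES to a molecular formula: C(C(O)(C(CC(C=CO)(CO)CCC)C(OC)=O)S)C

Heavy atoms from the SMILES: 14 C, 5 O, 1 S.
Implicit hydrogens by atom environment:
  5 × C: 2 H each → 10
  3 × C: 3 H each → 9
  3 × C: 1 H each → 3
  3 × C: no H
  3 × O: 1 H each → 3
  2 × O: no H
  1 × S: 1 H
  Total hydrogens = 26.
Molecular formula: C14H26O5S

C14H26O5S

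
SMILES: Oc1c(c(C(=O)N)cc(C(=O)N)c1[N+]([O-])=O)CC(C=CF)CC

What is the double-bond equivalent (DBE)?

Molecular formula from the SMILES: C14H16FN3O5.
DoU = (2C + 2 + N − H − X)/2 = (2·14 + 2 + 3 − 16 − 1)/2 = 16/2 = 8.
(Structurally: 1 ring(s) + 7 π bond(s) = 8.)

8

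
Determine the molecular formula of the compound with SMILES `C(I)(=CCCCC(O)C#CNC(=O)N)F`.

Heavy atoms from the SMILES: 9 C, 1 F, 1 I, 2 N, 2 O.
Implicit hydrogens by atom environment:
  4 × C: no H
  3 × C: 2 H each → 6
  2 × C: 1 H each → 2
  1 × F: no H
  1 × I: no H
  1 × N: 2 H
  1 × N: 1 H
  1 × O: 1 H
  1 × O: no H
  Total hydrogens = 12.
Molecular formula: C9H12FIN2O2

C9H12FIN2O2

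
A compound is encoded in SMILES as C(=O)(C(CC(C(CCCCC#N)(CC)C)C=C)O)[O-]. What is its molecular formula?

Heavy atoms from the SMILES: 15 C, 1 N, 3 O.
Implicit hydrogens by atom environment:
  7 × C: 2 H each → 14
  3 × C: 1 H each → 3
  3 × C: no H
  2 × C: 3 H each → 6
  1 × N: no H
  1 × O: 1 H
  1 × O: no H
  1 × O (charge -1): no H
  Total hydrogens = 24.
Net charge -1.
Molecular formula: C15H24NO3-

C15H24NO3-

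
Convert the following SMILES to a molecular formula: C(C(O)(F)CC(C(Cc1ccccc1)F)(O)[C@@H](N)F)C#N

Heavy atoms from the SMILES: 14 C, 3 F, 2 N, 2 O.
Implicit hydrogens by atom environment:
  5 × C (aromatic): 1 H each → 5
  3 × C: 2 H each → 6
  3 × C: no H
  3 × F: no H
  2 × C: 1 H each → 2
  2 × O: 1 H each → 2
  1 × C (aromatic): no H
  1 × N: 2 H
  1 × N: no H
  Total hydrogens = 17.
Molecular formula: C14H17F3N2O2

C14H17F3N2O2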